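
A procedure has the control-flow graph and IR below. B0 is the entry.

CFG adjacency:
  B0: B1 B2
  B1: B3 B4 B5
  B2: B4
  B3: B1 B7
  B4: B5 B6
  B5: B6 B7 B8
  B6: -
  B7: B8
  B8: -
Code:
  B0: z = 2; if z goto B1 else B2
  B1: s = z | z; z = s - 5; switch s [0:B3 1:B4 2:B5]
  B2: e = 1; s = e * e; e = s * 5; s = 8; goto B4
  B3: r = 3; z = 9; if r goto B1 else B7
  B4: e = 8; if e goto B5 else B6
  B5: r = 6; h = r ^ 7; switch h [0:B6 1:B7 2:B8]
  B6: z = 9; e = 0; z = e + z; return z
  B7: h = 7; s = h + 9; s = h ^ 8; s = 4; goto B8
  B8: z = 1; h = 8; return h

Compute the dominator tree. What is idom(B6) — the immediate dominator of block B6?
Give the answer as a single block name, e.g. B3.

Answer: B0

Analysis:
idom tree: B1←B0 B2←B0 B3←B1 B4←B0 B5←B0 B6←B0 B7←B0 B8←B0
Join-block Dom:
  B1: preds {B0,B3}: {B0} ∩ {B0,B1,B3} = {B0}; idom=B0
  B4: preds {B1,B2}: {B0,B1} ∩ {B0,B2} = {B0}; idom=B0
  B5: preds {B1,B4}: {B0,B1} ∩ {B0,B4} = {B0}; idom=B0
  B6: preds {B4,B5}: {B0,B4} ∩ {B0,B5} = {B0}; idom=B0
  B7: preds {B3,B5}: {B0,B1,B3} ∩ {B0,B5} = {B0}; idom=B0
  B8: preds {B5,B7}: {B0,B5} ∩ {B0,B7} = {B0}; idom=B0

idom(B6) = B0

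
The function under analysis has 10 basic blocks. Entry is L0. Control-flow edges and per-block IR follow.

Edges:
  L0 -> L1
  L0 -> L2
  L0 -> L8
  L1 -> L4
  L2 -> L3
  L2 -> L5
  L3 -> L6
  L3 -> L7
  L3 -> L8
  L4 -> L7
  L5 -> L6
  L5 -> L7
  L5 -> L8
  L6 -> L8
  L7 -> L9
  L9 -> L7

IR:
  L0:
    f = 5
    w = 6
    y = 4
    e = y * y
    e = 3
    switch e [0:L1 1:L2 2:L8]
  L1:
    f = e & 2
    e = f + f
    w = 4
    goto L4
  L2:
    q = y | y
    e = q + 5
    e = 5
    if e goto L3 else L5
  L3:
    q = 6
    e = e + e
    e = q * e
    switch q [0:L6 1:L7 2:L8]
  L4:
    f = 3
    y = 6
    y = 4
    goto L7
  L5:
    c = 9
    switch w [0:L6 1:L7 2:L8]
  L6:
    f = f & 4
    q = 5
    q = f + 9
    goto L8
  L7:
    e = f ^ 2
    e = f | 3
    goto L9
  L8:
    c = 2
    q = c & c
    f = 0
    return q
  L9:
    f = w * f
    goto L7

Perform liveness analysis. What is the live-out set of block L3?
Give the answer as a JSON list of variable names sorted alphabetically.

Answer: ["f", "w"]

Derivation:
Block summaries:
  L0: {e,f,w,y} / ∅
  L1: {e,f,w} / {e}
  L2: {e,q} / {y}
  L3: {e,q} / {e}
  L4: {f,y} / ∅
  L5: {c} / {w}
  L6: {f,q} / {f}
  L7: {e} / {f}
  L8: {c,f,q} / ∅
  L9: {f} / {f,w}

Backward fixpoint:
  L0: in=∅ out={e,f,w,y}
  L1: in={e} out={w}
  L2: in={f,w,y} out={e,f,w}
  L3: in={e,f,w} out={f,w}
  L4: in={w} out={f,w}
  L5: in={f,w} out={f,w}
  L6: in={f} out=∅
  L7: in={f,w} out={f,w}
  L8: in=∅ out=∅
  L9: in={f,w} out={f,w}

live-out(L3) = ["f", "w"]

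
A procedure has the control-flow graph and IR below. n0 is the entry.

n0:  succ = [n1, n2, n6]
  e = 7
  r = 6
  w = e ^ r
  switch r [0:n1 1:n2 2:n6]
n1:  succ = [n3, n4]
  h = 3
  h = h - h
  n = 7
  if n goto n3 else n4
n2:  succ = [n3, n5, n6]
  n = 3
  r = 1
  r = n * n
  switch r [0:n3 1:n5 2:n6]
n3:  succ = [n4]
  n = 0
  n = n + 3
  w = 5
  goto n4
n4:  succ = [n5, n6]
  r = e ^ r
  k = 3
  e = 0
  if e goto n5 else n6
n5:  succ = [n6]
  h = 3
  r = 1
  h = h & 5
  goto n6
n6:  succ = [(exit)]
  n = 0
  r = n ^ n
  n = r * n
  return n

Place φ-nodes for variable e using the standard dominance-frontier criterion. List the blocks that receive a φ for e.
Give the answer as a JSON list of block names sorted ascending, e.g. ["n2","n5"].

idom tree: n1←n0 n2←n0 n3←n0 n4←n0 n5←n0 n6←n0
Dom∩ at merges:
  n3: preds {n1,n2}: {n0,n1} ∩ {n0,n2} = {n0}; idom=n0
  n4: preds {n1,n3}: {n0,n1} ∩ {n0,n3} = {n0}; idom=n0
  n5: preds {n2,n4}: {n0,n2} ∩ {n0,n4} = {n0}; idom=n0
  n6: preds {n0,n2,n4,n5}: {n0} ∩ {n0,n2} ∩ {n0,n4} ∩ {n0,n5} = {n0}; idom=n0

DF walk-up:
  n3←n1: walk n1 to n0
  n3←n2: walk n2 to n0
  n4←n1: walk n1 to n0
  n4←n3: walk n3 to n0
  n5←n2: walk n2 to n0
  n5←n4: walk n4 to n0
  n6←n0: walk · to n0
  n6←n2: walk n2 to n0
  n6←n4: walk n4 to n0
  n6←n5: walk n5 to n0
  n0: DF=∅
  n1: DF={n3,n4}
  n2: DF={n3,n5,n6}
  n3: DF={n4}
  n4: DF={n5,n6}
  n5: DF={n6}
  n6: DF=∅

φ for e: defs {n0,n4}
  DF⁺ = {n5,n6}

Answer: ["n5", "n6"]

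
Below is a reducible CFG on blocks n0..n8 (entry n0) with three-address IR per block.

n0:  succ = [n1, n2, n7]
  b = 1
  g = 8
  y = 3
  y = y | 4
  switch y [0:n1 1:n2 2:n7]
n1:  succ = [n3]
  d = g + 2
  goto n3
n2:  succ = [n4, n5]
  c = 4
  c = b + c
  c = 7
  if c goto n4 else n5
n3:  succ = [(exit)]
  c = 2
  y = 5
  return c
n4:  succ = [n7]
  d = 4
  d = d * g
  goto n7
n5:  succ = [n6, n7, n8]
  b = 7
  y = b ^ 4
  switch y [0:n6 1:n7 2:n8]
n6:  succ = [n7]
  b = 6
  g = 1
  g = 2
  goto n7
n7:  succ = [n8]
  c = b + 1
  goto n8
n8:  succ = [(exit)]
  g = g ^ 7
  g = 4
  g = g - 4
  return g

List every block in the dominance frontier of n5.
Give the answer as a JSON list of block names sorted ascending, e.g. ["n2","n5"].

idom tree: n1←n0 n2←n0 n3←n1 n4←n2 n5←n2 n6←n5 n7←n0 n8←n0
Join-block Dom:
  n7: preds {n0,n4,n5,n6}: {n0} ∩ {n0,n2,n4} ∩ {n0,n2,n5} ∩ {n0,n2,n5,n6} = {n0}; idom=n0
  n8: preds {n5,n7}: {n0,n2,n5} ∩ {n0,n7} = {n0}; idom=n0

DF derivation:
  n7←n0: walk · to n0
  n7←n4: walk n4→n2 to n0
  n7←n5: walk n5→n2 to n0
  n7←n6: walk n6→n5→n2 to n0
  n8←n5: walk n5→n2 to n0
  n8←n7: walk n7 to n0
  n0 → ∅
  n1 → ∅
  n2 → {n7,n8}
  n3 → ∅
  n4 → {n7}
  n5 → {n7,n8}
  n6 → {n7}
  n7 → {n8}
  n8 → ∅

DF(n5) = ["n7", "n8"]

Answer: ["n7", "n8"]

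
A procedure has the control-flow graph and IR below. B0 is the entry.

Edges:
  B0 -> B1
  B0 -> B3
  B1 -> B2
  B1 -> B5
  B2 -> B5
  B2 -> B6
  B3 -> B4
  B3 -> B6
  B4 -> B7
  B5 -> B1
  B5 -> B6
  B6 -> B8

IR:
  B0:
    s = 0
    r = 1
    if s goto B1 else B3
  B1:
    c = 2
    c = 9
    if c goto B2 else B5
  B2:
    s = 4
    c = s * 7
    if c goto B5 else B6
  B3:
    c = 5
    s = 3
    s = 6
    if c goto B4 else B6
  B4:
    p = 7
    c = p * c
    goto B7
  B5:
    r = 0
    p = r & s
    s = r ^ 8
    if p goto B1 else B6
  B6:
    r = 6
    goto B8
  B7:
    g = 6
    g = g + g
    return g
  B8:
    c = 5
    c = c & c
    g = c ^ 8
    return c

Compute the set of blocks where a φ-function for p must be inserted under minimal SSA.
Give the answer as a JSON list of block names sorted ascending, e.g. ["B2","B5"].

idom tree: B1←B0 B2←B1 B3←B0 B4←B3 B5←B1 B6←B0 B7←B4 B8←B6
Join-block Dom:
  B1: preds {B0,B5}: {B0} ∩ {B0,B1,B5} = {B0}; idom=B0
  B5: preds {B1,B2}: {B0,B1} ∩ {B0,B1,B2} = {B0,B1}; idom=B1
  B6: preds {B2,B3,B5}: {B0,B1,B2} ∩ {B0,B3} ∩ {B0,B1,B5} = {B0}; idom=B0

Frontier:
  join B1 pred B0: · stop@B0
  join B1 pred B5: B5→B1 stop@B0
  join B5 pred B1: · stop@B1
  join B5 pred B2: B2 stop@B1
  join B6 pred B2: B2→B1 stop@B0
  join B6 pred B3: B3 stop@B0
  join B6 pred B5: B5→B1 stop@B0
  B0: DF=∅
  B1: DF={B1,B6}
  B2: DF={B5,B6}
  B3: DF={B6}
  B4: DF=∅
  B5: DF={B1,B6}
  B6: DF=∅
  B7: DF=∅
  B8: DF=∅

φ for p: defs {B4,B5}
  DF⁺ = {B1,B6}

Answer: ["B1", "B6"]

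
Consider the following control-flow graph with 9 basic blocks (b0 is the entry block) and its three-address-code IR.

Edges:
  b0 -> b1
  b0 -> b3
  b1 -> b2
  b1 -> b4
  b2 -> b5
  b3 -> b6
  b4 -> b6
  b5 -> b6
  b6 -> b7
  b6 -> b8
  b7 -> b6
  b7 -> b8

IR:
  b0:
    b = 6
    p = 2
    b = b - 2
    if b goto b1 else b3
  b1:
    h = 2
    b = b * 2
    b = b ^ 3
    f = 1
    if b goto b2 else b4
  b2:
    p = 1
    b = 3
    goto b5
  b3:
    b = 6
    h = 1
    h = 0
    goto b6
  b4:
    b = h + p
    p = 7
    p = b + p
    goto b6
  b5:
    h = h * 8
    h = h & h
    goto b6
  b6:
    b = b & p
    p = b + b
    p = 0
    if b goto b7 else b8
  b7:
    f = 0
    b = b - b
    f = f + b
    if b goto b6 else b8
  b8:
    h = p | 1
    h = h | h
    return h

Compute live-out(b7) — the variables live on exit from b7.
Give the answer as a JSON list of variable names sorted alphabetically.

Block summaries:
  b0 def {b,p} use ∅
  b1 def {b,f,h} use {b}
  b2 def {b,p} use ∅
  b3 def {b,h} use ∅
  b4 def {b,p} use {h,p}
  b5 def {h} use {h}
  b6 def {b,p} use {b,p}
  b7 def {b,f} use {b}
  b8 def {h} use {p}

Liveness:
  b0 li=∅ lo={b,p}
  b1 li={b,p} lo={h,p}
  b2 li={h} lo={b,h,p}
  b3 li={p} lo={b,p}
  b4 li={h,p} lo={b,p}
  b5 li={b,h,p} lo={b,p}
  b6 li={b,p} lo={b,p}
  b7 li={b,p} lo={b,p}
  b8 li={p} lo=∅

live-out(b7) = ["b", "p"]

Answer: ["b", "p"]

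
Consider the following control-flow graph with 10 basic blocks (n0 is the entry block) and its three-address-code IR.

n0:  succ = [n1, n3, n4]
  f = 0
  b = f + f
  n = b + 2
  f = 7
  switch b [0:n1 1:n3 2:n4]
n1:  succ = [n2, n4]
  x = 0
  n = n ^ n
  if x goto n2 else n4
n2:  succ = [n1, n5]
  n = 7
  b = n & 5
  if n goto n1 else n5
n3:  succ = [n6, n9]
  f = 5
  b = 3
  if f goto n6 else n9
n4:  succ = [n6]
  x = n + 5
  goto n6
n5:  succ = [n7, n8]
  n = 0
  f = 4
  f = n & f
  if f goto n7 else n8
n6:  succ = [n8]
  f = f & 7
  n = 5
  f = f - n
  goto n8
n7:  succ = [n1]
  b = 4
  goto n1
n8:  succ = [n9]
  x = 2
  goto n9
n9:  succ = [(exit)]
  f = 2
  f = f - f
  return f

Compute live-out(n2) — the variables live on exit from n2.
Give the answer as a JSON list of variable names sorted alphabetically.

def/use:
  n0: def={b,f,n} ue=∅
  n1: def={n,x} ue={n}
  n2: def={b,n} ue=∅
  n3: def={b,f} ue=∅
  n4: def={x} ue={n}
  n5: def={f,n} ue=∅
  n6: def={f,n} ue={f}
  n7: def={b} ue=∅
  n8: def={x} ue=∅
  n9: def={f} ue=∅

Backward fixpoint:
  n0 li=∅ lo={f,n}
  n1 li={f,n} lo={f,n}
  n2 li={f} lo={f,n}
  n3 li=∅ lo={f}
  n4 li={f,n} lo={f}
  n5 li=∅ lo={f,n}
  n6 li={f} lo=∅
  n7 li={f,n} lo={f,n}
  n8 li=∅ lo=∅
  n9 li=∅ lo=∅

live-out(n2) = ["f", "n"]

Answer: ["f", "n"]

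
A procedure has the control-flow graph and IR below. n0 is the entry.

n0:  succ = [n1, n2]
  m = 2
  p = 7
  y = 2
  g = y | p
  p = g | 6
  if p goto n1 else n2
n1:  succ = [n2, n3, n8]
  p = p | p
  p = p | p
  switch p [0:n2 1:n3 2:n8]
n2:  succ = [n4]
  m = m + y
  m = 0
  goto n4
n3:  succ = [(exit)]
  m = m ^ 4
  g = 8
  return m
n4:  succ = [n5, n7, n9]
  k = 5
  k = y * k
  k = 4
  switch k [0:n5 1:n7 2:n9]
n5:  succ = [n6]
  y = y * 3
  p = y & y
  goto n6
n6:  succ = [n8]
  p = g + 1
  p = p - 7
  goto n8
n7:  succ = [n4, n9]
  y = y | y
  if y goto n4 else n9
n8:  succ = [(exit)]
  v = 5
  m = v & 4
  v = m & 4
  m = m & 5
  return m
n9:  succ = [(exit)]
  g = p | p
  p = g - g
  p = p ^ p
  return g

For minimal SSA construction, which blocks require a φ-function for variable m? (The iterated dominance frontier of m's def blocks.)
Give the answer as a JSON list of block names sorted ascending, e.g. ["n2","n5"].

idom tree: n1←n0 n2←n0 n3←n1 n4←n2 n5←n4 n6←n5 n7←n4 n8←n0 n9←n4
Dom at joins:
  n2: preds {n0,n1}: {n0} ∩ {n0,n1} = {n0}; idom=n0
  n4: preds {n2,n7}: {n0,n2} ∩ {n0,n2,n4,n7} = {n0,n2}; idom=n2
  n8: preds {n1,n6}: {n0,n1} ∩ {n0,n2,n4,n5,n6} = {n0}; idom=n0
  n9: preds {n4,n7}: {n0,n2,n4} ∩ {n0,n2,n4,n7} = {n0,n2,n4}; idom=n4

DF walk-up:
  join n2 pred n0: · stop@n0
  join n2 pred n1: n1 stop@n0
  join n4 pred n2: · stop@n2
  join n4 pred n7: n7→n4 stop@n2
  join n8 pred n1: n1 stop@n0
  join n8 pred n6: n6→n5→n4→n2 stop@n0
  join n9 pred n4: · stop@n4
  join n9 pred n7: n7 stop@n4
  n0: DF=∅
  n1: DF={n2,n8}
  n2: DF={n8}
  n3: DF=∅
  n4: DF={n4,n8}
  n5: DF={n8}
  n6: DF={n8}
  n7: DF={n4,n9}
  n8: DF=∅
  n9: DF=∅

φ for m: defs {n0,n2,n3,n8}
  DF⁺ = {n8}

Answer: ["n8"]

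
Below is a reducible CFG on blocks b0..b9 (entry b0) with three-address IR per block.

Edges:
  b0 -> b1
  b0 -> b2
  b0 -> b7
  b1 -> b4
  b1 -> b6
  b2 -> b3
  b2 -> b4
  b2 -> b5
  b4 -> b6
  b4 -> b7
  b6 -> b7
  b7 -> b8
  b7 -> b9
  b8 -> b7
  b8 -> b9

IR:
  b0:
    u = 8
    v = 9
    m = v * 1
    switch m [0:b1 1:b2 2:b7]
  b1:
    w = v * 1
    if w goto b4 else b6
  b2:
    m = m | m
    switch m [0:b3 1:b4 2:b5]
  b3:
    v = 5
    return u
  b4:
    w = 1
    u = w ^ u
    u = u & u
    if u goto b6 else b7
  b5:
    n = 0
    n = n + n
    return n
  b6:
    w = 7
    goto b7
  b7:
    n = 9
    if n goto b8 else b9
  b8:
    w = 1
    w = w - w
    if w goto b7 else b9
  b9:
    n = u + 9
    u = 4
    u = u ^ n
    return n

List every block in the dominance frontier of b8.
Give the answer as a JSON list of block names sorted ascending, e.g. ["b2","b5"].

Answer: ["b7", "b9"]

Working:
idom tree: b1←b0 b2←b0 b3←b2 b4←b0 b5←b2 b6←b0 b7←b0 b8←b7 b9←b7
Dom∩ at merges:
  b4: preds {b1,b2}: {b0,b1} ∩ {b0,b2} = {b0}; idom=b0
  b6: preds {b1,b4}: {b0,b1} ∩ {b0,b4} = {b0}; idom=b0
  b7: preds {b0,b4,b6,b8}: {b0} ∩ {b0,b4} ∩ {b0,b6} ∩ {b0,b7,b8} = {b0}; idom=b0
  b9: preds {b7,b8}: {b0,b7} ∩ {b0,b7,b8} = {b0,b7}; idom=b7

DF walk-up:
  join b4 pred b1: b1 stop@b0
  join b4 pred b2: b2 stop@b0
  join b6 pred b1: b1 stop@b0
  join b6 pred b4: b4 stop@b0
  join b7 pred b0: · stop@b0
  join b7 pred b4: b4 stop@b0
  join b7 pred b6: b6 stop@b0
  join b7 pred b8: b8→b7 stop@b0
  join b9 pred b7: · stop@b7
  join b9 pred b8: b8 stop@b7
  b0: DF=∅
  b1: DF={b4,b6}
  b2: DF={b4}
  b3: DF=∅
  b4: DF={b6,b7}
  b5: DF=∅
  b6: DF={b7}
  b7: DF={b7}
  b8: DF={b7,b9}
  b9: DF=∅

DF(b8) = ["b7", "b9"]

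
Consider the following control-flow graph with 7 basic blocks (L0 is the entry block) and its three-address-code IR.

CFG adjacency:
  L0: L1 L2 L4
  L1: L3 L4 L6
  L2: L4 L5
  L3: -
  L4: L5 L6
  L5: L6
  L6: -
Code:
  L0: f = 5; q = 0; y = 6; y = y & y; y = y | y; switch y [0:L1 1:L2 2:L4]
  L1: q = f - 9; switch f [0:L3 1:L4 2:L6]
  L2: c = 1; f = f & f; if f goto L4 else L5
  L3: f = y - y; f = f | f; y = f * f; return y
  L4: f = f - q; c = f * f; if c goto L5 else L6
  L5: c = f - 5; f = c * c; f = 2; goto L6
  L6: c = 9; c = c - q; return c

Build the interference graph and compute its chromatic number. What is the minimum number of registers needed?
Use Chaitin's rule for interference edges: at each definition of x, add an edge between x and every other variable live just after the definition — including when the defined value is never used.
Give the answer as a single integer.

Block summaries:
  L0: def={f,q,y} ue=∅
  L1: def={q} ue={f}
  L2: def={c,f} ue={f}
  L3: def={f,y} ue={y}
  L4: def={c,f} ue={f,q}
  L5: def={c,f} ue={f}
  L6: def={c} ue={q}

Live sets:
  L0: in=∅ out={f,q,y}
  L1: in={f,y} out={f,q,y}
  L2: in={f,q} out={f,q}
  L3: in={y} out=∅
  L4: in={f,q} out={f,q}
  L5: in={f,q} out={q}
  L6: in={q} out=∅

Conflict graph:
  c: {f,q}
  f: {c,q,y}
  q: {c,f,y}
  y: {f,q}

Colouring:
  {c,f,q} pairwise interfere (3-clique) ⇒ χ ≥ 3
  3-colouring: R0={f}  R1={q}  R2={c,y}
  χ = 3

Answer: 3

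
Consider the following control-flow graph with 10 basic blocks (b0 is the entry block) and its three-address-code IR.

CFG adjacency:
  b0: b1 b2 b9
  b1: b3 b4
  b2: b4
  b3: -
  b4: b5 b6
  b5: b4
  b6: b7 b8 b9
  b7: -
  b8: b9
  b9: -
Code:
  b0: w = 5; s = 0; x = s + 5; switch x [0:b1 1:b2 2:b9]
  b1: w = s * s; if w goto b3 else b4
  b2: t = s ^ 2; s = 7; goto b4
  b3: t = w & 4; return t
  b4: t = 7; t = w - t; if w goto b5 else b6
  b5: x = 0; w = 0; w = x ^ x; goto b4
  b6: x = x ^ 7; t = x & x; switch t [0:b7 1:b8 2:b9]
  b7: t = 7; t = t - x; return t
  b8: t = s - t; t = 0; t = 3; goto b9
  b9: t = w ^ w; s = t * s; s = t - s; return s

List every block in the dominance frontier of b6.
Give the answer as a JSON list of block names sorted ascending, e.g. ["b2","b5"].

Answer: ["b9"]

Derivation:
idom tree: b1←b0 b2←b0 b3←b1 b4←b0 b5←b4 b6←b4 b7←b6 b8←b6 b9←b0
Dom at joins:
  b4: preds {b1,b2,b5}: {b0,b1} ∩ {b0,b2} ∩ {b0,b4,b5} = {b0}; idom=b0
  b9: preds {b0,b6,b8}: {b0} ∩ {b0,b4,b6} ∩ {b0,b4,b6,b8} = {b0}; idom=b0

DF derivation:
  join b4 pred b1: b1 stop@b0
  join b4 pred b2: b2 stop@b0
  join b4 pred b5: b5→b4 stop@b0
  join b9 pred b0: · stop@b0
  join b9 pred b6: b6→b4 stop@b0
  join b9 pred b8: b8→b6→b4 stop@b0
  b0 → ∅
  b1 → {b4}
  b2 → {b4}
  b3 → ∅
  b4 → {b4,b9}
  b5 → {b4}
  b6 → {b9}
  b7 → ∅
  b8 → {b9}
  b9 → ∅

DF(b6) = ["b9"]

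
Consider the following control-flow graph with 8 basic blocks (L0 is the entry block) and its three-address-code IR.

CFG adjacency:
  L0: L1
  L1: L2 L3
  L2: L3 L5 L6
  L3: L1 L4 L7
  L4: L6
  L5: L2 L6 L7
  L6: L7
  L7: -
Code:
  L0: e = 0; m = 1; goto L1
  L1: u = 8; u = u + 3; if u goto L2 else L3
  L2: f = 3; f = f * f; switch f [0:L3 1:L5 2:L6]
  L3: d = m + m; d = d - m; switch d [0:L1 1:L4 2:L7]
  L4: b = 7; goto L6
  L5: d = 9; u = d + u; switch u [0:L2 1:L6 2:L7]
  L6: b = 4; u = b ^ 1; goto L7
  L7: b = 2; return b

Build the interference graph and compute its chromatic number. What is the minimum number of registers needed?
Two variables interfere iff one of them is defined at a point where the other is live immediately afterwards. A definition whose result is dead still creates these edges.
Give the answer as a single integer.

Answer: 3

Derivation:
Per-block:
  L0: def={e,m} ue=∅
  L1: def={u} ue=∅
  L2: def={f} ue=∅
  L3: def={d} ue={m}
  L4: def={b} ue=∅
  L5: def={d,u} ue={u}
  L6: def={b,u} ue=∅
  L7: def={b} ue=∅

Live sets:
  L0 li=∅ lo={m}
  L1 li={m} lo={m,u}
  L2 li={m,u} lo={m,u}
  L3 li={m} lo={m}
  L4 li=∅ lo=∅
  L5 li={m,u} lo={m,u}
  L6 li=∅ lo=∅
  L7 li=∅ lo=∅

Interference:
  b — ∅
  d — {m,u}
  e — ∅
  f — {m,u}
  m — {d,f,u}
  u — {d,f,m}

Registers:
  lower bound: {d,m,u} mutually conflict ⇒ χ ≥ 3
  3-colouring: r0={b,e,m}  r1={u}  r2={d,f}
  χ = 3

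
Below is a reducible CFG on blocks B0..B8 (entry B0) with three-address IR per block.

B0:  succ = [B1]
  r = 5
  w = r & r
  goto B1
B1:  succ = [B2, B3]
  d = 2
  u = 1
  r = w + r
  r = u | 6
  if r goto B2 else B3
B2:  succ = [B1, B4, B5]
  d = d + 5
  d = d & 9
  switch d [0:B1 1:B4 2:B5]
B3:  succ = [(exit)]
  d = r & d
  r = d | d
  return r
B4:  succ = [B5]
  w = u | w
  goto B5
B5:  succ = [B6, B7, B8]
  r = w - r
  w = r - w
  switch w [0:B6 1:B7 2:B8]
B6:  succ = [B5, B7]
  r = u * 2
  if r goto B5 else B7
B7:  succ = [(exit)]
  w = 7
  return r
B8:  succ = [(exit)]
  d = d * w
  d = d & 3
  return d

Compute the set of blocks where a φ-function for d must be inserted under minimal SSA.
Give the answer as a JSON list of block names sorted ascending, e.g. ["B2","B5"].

idom tree: B1←B0 B2←B1 B3←B1 B4←B2 B5←B2 B6←B5 B7←B5 B8←B5
Join-block Dom:
  B1: preds {B0,B2}: {B0} ∩ {B0,B1,B2} = {B0}; idom=B0
  B5: preds {B2,B4,B6}: {B0,B1,B2} ∩ {B0,B1,B2,B4} ∩ {B0,B1,B2,B5,B6} = {B0,B1,B2}; idom=B2
  B7: preds {B5,B6}: {B0,B1,B2,B5} ∩ {B0,B1,B2,B5,B6} = {B0,B1,B2,B5}; idom=B5

DF walk-up:
  B1←B0: walk · to B0
  B1←B2: walk B2→B1 to B0
  B5←B2: walk · to B2
  B5←B4: walk B4 to B2
  B5←B6: walk B6→B5 to B2
  B7←B5: walk · to B5
  B7←B6: walk B6 to B5
  B0 → ∅
  B1 → {B1}
  B2 → {B1}
  B3 → ∅
  B4 → {B5}
  B5 → {B5}
  B6 → {B5,B7}
  B7 → ∅
  B8 → ∅

φ for d: defs {B1,B2,B3,B8}
  DF⁺ = {B1}

Answer: ["B1"]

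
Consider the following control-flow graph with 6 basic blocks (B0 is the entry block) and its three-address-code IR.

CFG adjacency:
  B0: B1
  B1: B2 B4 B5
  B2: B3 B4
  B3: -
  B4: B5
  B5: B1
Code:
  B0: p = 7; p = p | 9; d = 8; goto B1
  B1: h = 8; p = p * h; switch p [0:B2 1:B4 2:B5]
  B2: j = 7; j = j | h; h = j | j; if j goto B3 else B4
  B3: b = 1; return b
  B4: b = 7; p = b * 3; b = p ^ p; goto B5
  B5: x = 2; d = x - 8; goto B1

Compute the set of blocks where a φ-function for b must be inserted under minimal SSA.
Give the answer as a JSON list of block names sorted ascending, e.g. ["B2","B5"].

Answer: ["B1", "B5"]

Analysis:
idom tree: B1←B0 B2←B1 B3←B2 B4←B1 B5←B1
Join-block Dom:
  B1: preds {B0,B5}: {B0} ∩ {B0,B1,B5} = {B0}; idom=B0
  B4: preds {B1,B2}: {B0,B1} ∩ {B0,B1,B2} = {B0,B1}; idom=B1
  B5: preds {B1,B4}: {B0,B1} ∩ {B0,B1,B4} = {B0,B1}; idom=B1

DF walk-up:
  B1←B0: walk · to B0
  B1←B5: walk B5→B1 to B0
  B4←B1: walk · to B1
  B4←B2: walk B2 to B1
  B5←B1: walk · to B1
  B5←B4: walk B4 to B1
  B0 → ∅
  B1 → {B1}
  B2 → {B4}
  B3 → ∅
  B4 → {B5}
  B5 → {B1}

φ for b: defs {B3,B4}
  DF⁺ = {B1,B5}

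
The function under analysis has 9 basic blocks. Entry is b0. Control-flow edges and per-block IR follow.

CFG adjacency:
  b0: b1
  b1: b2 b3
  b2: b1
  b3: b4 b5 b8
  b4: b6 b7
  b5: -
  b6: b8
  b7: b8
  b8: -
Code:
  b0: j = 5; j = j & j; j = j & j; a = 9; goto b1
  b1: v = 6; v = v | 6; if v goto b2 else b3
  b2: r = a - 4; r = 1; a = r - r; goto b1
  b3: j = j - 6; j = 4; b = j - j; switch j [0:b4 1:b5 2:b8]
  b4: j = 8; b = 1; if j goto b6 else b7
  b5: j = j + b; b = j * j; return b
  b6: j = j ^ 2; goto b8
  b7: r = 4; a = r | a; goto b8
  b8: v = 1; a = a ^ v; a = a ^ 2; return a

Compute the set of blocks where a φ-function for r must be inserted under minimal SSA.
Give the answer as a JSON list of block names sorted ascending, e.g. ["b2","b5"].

idom tree: b1←b0 b2←b1 b3←b1 b4←b3 b5←b3 b6←b4 b7←b4 b8←b3
Dom at joins:
  b1: preds {b0,b2}: {b0} ∩ {b0,b1,b2} = {b0}; idom=b0
  b8: preds {b3,b6,b7}: {b0,b1,b3} ∩ {b0,b1,b3,b4,b6} ∩ {b0,b1,b3,b4,b7} = {b0,b1,b3}; idom=b3

Frontier:
  join b1 pred b0: · stop@b0
  join b1 pred b2: b2→b1 stop@b0
  join b8 pred b3: · stop@b3
  join b8 pred b6: b6→b4 stop@b3
  join b8 pred b7: b7→b4 stop@b3
  b0: DF=∅
  b1: DF={b1}
  b2: DF={b1}
  b3: DF=∅
  b4: DF={b8}
  b5: DF=∅
  b6: DF={b8}
  b7: DF={b8}
  b8: DF=∅

φ for r: defs {b2,b7}
  DF⁺ = {b1,b8}

Answer: ["b1", "b8"]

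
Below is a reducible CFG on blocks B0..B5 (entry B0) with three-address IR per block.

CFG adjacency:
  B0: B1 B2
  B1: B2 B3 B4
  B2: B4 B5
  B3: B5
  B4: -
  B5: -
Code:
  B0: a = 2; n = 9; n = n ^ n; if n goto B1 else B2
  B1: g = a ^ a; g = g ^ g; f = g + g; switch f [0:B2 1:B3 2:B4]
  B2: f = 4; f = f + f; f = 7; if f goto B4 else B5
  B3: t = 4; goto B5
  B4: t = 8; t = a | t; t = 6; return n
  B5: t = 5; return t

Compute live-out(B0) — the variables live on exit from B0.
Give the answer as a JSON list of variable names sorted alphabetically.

Answer: ["a", "n"]

Analysis:
Per-block:
  B0 def {a,n} use ∅
  B1 def {f,g} use {a}
  B2 def {f} use ∅
  B3 def {t} use ∅
  B4 def {t} use {a,n}
  B5 def {t} use ∅

Backward fixpoint:
  B0: in=∅ out={a,n}
  B1: in={a,n} out={a,n}
  B2: in={a,n} out={a,n}
  B3: in=∅ out=∅
  B4: in={a,n} out=∅
  B5: in=∅ out=∅

live-out(B0) = ["a", "n"]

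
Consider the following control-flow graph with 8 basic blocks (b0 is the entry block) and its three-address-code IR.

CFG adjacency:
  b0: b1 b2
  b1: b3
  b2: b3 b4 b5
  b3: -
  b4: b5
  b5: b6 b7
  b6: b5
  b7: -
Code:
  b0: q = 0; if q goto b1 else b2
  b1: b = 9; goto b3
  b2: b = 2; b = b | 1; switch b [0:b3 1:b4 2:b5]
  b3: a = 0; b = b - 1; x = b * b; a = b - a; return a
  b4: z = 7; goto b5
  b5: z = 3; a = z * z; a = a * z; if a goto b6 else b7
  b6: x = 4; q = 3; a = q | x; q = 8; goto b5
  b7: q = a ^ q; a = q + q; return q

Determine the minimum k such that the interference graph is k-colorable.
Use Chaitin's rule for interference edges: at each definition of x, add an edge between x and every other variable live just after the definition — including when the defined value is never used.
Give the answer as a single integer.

Answer: 4

Derivation:
def/use:
  b0 def {q} use ∅
  b1 def {b} use ∅
  b2 def {b} use ∅
  b3 def {a,b,x} use {b}
  b4 def {z} use ∅
  b5 def {a,z} use ∅
  b6 def {a,q,x} use ∅
  b7 def {a,q} use {a,q}

Live sets:
  live b0: ∅→{q}
  live b1: ∅→{b}
  live b2: {q}→{b,q}
  live b3: {b}→∅
  live b4: {q}→{q}
  live b5: {q}→{a,q}
  live b6: ∅→{q}
  live b7: {a,q}→∅

Interference:
  a — {b,q,x,z}
  b — {a,q,x}
  q — {a,b,x,z}
  x — {a,b,q}
  z — {a,q}

Registers:
  {a,b,q,x} pairwise interfere (4-clique) ⇒ χ ≥ 4
  4-colouring: r0={a}  r1={q}  r2={b,z}  r3={x}
  χ = 4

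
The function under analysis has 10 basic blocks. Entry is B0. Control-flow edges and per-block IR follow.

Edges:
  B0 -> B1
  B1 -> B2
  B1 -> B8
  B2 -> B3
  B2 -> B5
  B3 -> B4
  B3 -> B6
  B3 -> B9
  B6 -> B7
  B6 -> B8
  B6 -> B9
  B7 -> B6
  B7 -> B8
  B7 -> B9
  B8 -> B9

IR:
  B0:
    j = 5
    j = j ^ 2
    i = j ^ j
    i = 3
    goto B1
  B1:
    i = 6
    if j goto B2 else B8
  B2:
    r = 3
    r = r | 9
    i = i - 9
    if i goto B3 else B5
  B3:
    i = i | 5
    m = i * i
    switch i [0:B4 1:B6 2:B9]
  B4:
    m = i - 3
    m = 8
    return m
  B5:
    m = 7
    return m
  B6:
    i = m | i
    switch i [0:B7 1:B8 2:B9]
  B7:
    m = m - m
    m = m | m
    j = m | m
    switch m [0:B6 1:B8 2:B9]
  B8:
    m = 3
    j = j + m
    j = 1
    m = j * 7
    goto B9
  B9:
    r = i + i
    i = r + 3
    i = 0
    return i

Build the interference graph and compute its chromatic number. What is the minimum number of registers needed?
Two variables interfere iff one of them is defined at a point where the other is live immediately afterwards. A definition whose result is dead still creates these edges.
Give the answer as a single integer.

Answer: 3

Analysis:
Block summaries:
  B0 def {i,j} use ∅
  B1 def {i} use {j}
  B2 def {i,r} use {i}
  B3 def {i,m} use {i}
  B4 def {m} use {i}
  B5 def {m} use ∅
  B6 def {i} use {i,m}
  B7 def {j,m} use {m}
  B8 def {j,m} use {j}
  B9 def {i,r} use {i}

Liveness:
  B0 li=∅ lo={j}
  B1 li={j} lo={i,j}
  B2 li={i,j} lo={i,j}
  B3 li={i,j} lo={i,j,m}
  B4 li={i} lo=∅
  B5 li=∅ lo=∅
  B6 li={i,j,m} lo={i,j,m}
  B7 li={i,m} lo={i,j,m}
  B8 li={i,j} lo={i}
  B9 li={i} lo=∅

Interference:
  i: {j,m,r}
  j: {i,m,r}
  m: {i,j}
  r: {i,j}

Chromatic number:
  lower bound: {i,j,m} mutually conflict ⇒ χ ≥ 3
  assign i→c0 j→c1 m→c2 r→c2 — no edge inside a register ⇒ χ ≤ 3
  χ = 3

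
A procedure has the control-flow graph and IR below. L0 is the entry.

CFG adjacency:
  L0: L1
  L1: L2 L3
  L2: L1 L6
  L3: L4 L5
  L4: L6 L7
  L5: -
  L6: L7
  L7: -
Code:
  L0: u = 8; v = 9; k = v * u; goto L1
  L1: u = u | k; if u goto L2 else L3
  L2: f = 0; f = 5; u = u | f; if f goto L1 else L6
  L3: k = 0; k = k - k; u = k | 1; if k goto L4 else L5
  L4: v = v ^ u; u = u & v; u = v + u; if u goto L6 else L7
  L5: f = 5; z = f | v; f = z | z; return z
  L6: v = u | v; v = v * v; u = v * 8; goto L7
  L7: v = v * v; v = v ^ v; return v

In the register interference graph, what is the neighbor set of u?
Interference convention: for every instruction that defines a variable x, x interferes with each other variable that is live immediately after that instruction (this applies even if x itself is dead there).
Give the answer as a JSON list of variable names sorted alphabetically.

Per-block:
  L0: def={k,u,v} ue=∅
  L1: def={u} ue={k,u}
  L2: def={f,u} ue={u}
  L3: def={k,u} ue=∅
  L4: def={u,v} ue={u,v}
  L5: def={f,z} ue={v}
  L6: def={u,v} ue={u,v}
  L7: def={v} ue={v}

Backward fixpoint:
  live L0: ∅→{k,u,v}
  live L1: {k,u,v}→{k,u,v}
  live L2: {k,u,v}→{k,u,v}
  live L3: {v}→{u,v}
  live L4: {u,v}→{u,v}
  live L5: {v}→∅
  live L6: {u,v}→{v}
  live L7: {v}→∅

Interfere edges:
  f: {k,u,v,z}
  k: {f,u,v}
  u: {f,k,v}
  v: {f,k,u}
  z: {f}

N(u) = ["f", "k", "v"]

Answer: ["f", "k", "v"]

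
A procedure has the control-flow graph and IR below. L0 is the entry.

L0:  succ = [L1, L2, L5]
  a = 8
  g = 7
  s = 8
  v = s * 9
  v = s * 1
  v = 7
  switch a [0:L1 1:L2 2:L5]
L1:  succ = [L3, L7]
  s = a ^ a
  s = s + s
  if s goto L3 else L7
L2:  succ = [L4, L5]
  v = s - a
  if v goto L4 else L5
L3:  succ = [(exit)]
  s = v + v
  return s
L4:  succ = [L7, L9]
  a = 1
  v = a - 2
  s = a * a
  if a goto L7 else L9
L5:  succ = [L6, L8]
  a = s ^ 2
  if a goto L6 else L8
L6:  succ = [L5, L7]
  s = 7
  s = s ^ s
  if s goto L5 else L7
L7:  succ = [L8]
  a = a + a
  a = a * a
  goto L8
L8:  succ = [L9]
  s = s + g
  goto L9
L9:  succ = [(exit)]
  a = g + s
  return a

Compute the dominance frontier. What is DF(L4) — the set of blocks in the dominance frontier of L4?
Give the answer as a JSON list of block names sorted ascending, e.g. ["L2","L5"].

idom tree: L1←L0 L2←L0 L3←L1 L4←L2 L5←L0 L6←L5 L7←L0 L8←L0 L9←L0
Dom at joins:
  L5: preds {L0,L2,L6}: {L0} ∩ {L0,L2} ∩ {L0,L5,L6} = {L0}; idom=L0
  L7: preds {L1,L4,L6}: {L0,L1} ∩ {L0,L2,L4} ∩ {L0,L5,L6} = {L0}; idom=L0
  L8: preds {L5,L7}: {L0,L5} ∩ {L0,L7} = {L0}; idom=L0
  L9: preds {L4,L8}: {L0,L2,L4} ∩ {L0,L8} = {L0}; idom=L0

DF derivation:
  L5←L0: walk · to L0
  L5←L2: walk L2 to L0
  L5←L6: walk L6→L5 to L0
  L7←L1: walk L1 to L0
  L7←L4: walk L4→L2 to L0
  L7←L6: walk L6→L5 to L0
  L8←L5: walk L5 to L0
  L8←L7: walk L7 to L0
  L9←L4: walk L4→L2 to L0
  L9←L8: walk L8 to L0
  DF(L0)=∅
  DF(L1)={L7}
  DF(L2)={L5,L7,L9}
  DF(L3)=∅
  DF(L4)={L7,L9}
  DF(L5)={L5,L7,L8}
  DF(L6)={L5,L7}
  DF(L7)={L8}
  DF(L8)={L9}
  DF(L9)=∅

DF(L4) = ["L7", "L9"]

Answer: ["L7", "L9"]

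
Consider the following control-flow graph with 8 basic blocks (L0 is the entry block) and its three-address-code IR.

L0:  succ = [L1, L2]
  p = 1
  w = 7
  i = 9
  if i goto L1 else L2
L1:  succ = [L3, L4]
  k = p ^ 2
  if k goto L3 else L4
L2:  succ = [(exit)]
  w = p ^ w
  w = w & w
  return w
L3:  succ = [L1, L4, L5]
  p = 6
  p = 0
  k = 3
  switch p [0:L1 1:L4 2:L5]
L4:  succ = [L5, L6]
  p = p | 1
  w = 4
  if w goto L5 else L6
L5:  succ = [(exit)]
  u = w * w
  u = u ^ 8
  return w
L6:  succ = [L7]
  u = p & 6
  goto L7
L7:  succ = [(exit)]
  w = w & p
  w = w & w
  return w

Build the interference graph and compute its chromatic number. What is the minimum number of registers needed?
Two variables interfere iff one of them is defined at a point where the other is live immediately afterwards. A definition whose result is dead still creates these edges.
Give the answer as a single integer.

Answer: 3

Analysis:
Block summaries:
  L0: {i,p,w} / ∅
  L1: {k} / {p}
  L2: {w} / {p,w}
  L3: {k,p} / ∅
  L4: {p,w} / {p}
  L5: {u} / {w}
  L6: {u} / {p}
  L7: {w} / {p,w}

Liveness:
  L0: in=∅ out={p,w}
  L1: in={p,w} out={p,w}
  L2: in={p,w} out=∅
  L3: in={w} out={p,w}
  L4: in={p} out={p,w}
  L5: in={w} out=∅
  L6: in={p,w} out={p,w}
  L7: in={p,w} out=∅

Interference:
  i: {p,w}
  k: {p,w}
  p: {i,k,u,w}
  u: {p,w}
  w: {i,k,p,u}

Colouring:
  clique {i,p,w} ⇒ need ≥ 3
  assign i→r2 k→r2 p→r0 u→r2 w→r1 — no edge inside a register ⇒ χ ≤ 3
  χ = 3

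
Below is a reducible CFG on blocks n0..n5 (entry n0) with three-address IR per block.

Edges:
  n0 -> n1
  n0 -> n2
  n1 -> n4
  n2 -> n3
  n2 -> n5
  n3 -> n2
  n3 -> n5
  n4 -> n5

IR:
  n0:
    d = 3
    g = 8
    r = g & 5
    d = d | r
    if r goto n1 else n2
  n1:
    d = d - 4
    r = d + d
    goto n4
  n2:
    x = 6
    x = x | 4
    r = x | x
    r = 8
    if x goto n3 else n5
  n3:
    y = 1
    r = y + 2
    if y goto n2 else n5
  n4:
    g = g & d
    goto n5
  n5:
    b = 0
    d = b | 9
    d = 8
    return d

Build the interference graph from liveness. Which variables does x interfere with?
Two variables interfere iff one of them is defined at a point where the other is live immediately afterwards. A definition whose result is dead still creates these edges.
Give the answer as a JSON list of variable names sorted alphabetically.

Answer: ["r"]

Analysis:
Block summaries:
  n0 def {d,g,r} use ∅
  n1 def {d,r} use {d}
  n2 def {r,x} use ∅
  n3 def {r,y} use ∅
  n4 def {g} use {d,g}
  n5 def {b,d} use ∅

Backward fixpoint:
  n0: in=∅ out={d,g}
  n1: in={d,g} out={d,g}
  n2: in=∅ out=∅
  n3: in=∅ out=∅
  n4: in={d,g} out=∅
  n5: in=∅ out=∅

Interfere edges:
  b↔∅
  d↔{g,r}
  g↔{d,r}
  r↔{d,g,x,y}
  x↔{r}
  y↔{r}

N(x) = ["r"]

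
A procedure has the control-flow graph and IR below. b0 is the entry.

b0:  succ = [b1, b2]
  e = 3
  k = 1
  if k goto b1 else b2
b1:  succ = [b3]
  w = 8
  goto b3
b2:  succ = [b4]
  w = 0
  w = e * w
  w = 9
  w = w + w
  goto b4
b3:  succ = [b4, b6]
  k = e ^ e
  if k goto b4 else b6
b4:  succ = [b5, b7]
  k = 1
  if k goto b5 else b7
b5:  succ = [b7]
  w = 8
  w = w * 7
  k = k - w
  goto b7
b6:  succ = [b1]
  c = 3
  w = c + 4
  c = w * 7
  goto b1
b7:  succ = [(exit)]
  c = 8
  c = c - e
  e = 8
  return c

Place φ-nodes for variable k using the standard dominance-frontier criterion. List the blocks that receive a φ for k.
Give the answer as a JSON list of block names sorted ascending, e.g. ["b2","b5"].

idom tree: b1←b0 b2←b0 b3←b1 b4←b0 b5←b4 b6←b3 b7←b4
Dom∩ at merges:
  b1: preds {b0,b6}: {b0} ∩ {b0,b1,b3,b6} = {b0}; idom=b0
  b4: preds {b2,b3}: {b0,b2} ∩ {b0,b1,b3} = {b0}; idom=b0
  b7: preds {b4,b5}: {b0,b4} ∩ {b0,b4,b5} = {b0,b4}; idom=b4

DF derivation:
  b1←b0: walk · to b0
  b1←b6: walk b6→b3→b1 to b0
  b4←b2: walk b2 to b0
  b4←b3: walk b3→b1 to b0
  b7←b4: walk · to b4
  b7←b5: walk b5 to b4
  DF(b0)=∅
  DF(b1)={b1,b4}
  DF(b2)={b4}
  DF(b3)={b1,b4}
  DF(b4)=∅
  DF(b5)={b7}
  DF(b6)={b1}
  DF(b7)=∅

φ for k: defs {b0,b3,b4,b5}
  DF⁺ = {b1,b4,b7}

Answer: ["b1", "b4", "b7"]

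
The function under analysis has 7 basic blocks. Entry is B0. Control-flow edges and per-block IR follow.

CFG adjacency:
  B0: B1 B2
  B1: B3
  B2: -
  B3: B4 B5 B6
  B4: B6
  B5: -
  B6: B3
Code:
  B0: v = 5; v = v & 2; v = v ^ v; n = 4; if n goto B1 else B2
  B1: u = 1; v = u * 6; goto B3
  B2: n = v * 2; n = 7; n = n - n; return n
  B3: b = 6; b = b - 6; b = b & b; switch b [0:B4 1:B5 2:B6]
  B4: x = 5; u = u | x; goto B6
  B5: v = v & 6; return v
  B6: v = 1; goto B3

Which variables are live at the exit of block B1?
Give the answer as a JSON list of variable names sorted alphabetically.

Answer: ["u", "v"]

Working:
Per-block:
  B0 def {n,v} use ∅
  B1 def {u,v} use ∅
  B2 def {n} use {v}
  B3 def {b} use ∅
  B4 def {u,x} use {u}
  B5 def {v} use {v}
  B6 def {v} use ∅

Live sets:
  B0 li=∅ lo={v}
  B1 li=∅ lo={u,v}
  B2 li={v} lo=∅
  B3 li={u,v} lo={u,v}
  B4 li={u} lo={u}
  B5 li={v} lo=∅
  B6 li={u} lo={u,v}

live-out(B1) = ["u", "v"]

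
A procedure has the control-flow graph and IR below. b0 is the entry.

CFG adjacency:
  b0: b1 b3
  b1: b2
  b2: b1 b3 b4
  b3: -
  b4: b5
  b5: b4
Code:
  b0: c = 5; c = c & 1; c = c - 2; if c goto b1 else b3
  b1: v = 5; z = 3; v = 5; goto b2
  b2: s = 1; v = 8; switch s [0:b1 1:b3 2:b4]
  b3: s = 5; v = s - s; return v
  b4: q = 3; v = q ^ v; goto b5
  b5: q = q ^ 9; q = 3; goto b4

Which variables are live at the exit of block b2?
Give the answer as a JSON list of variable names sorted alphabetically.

Answer: ["v"]

Derivation:
Block summaries:
  b0: def={c} ue=∅
  b1: def={v,z} ue=∅
  b2: def={s,v} ue=∅
  b3: def={s,v} ue=∅
  b4: def={q,v} ue={v}
  b5: def={q} ue={q}

Backward fixpoint:
  live b0: ∅→∅
  live b1: ∅→∅
  live b2: ∅→{v}
  live b3: ∅→∅
  live b4: {v}→{q,v}
  live b5: {q,v}→{v}

live-out(b2) = ["v"]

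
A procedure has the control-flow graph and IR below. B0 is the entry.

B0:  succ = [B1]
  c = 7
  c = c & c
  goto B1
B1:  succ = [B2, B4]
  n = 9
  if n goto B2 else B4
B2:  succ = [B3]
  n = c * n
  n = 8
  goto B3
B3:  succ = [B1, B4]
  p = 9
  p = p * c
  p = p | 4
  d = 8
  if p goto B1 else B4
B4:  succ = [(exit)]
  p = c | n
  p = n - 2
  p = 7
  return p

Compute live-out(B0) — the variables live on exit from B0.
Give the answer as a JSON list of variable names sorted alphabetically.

Answer: ["c"]

Analysis:
def/use:
  B0: def={c} ue=∅
  B1: def={n} ue=∅
  B2: def={n} ue={c,n}
  B3: def={d,p} ue={c}
  B4: def={p} ue={c,n}

Backward fixpoint:
  live B0: ∅→{c}
  live B1: {c}→{c,n}
  live B2: {c,n}→{c,n}
  live B3: {c,n}→{c,n}
  live B4: {c,n}→∅

live-out(B0) = ["c"]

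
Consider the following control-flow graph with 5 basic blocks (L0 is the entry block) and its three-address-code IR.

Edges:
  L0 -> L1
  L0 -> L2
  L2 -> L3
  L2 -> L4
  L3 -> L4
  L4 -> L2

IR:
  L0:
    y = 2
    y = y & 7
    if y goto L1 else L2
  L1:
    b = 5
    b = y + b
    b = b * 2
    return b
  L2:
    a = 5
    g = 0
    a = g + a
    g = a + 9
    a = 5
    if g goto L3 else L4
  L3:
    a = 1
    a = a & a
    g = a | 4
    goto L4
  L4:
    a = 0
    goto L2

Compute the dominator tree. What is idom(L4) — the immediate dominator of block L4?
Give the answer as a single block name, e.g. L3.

Answer: L2

Derivation:
idom tree: L1←L0 L2←L0 L3←L2 L4←L2
Dom∩ at merges:
  L2: preds {L0,L4}: {L0} ∩ {L0,L2,L4} = {L0}; idom=L0
  L4: preds {L2,L3}: {L0,L2} ∩ {L0,L2,L3} = {L0,L2}; idom=L2

idom(L4) = L2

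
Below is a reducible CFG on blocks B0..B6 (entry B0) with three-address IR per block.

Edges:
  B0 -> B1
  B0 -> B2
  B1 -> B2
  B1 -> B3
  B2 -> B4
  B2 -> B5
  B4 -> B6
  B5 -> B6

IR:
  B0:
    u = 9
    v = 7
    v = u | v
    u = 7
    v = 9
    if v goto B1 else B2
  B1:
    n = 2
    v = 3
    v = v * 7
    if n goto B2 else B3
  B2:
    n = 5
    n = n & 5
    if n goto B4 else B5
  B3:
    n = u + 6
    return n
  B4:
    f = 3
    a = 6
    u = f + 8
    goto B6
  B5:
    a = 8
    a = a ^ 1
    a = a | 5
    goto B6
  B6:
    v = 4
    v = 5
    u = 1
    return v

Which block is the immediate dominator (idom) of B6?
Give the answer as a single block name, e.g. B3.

Answer: B2

Working:
idom tree: B1←B0 B2←B0 B3←B1 B4←B2 B5←B2 B6←B2
Join-block Dom:
  B2: preds {B0,B1}: {B0} ∩ {B0,B1} = {B0}; idom=B0
  B6: preds {B4,B5}: {B0,B2,B4} ∩ {B0,B2,B5} = {B0,B2}; idom=B2

idom(B6) = B2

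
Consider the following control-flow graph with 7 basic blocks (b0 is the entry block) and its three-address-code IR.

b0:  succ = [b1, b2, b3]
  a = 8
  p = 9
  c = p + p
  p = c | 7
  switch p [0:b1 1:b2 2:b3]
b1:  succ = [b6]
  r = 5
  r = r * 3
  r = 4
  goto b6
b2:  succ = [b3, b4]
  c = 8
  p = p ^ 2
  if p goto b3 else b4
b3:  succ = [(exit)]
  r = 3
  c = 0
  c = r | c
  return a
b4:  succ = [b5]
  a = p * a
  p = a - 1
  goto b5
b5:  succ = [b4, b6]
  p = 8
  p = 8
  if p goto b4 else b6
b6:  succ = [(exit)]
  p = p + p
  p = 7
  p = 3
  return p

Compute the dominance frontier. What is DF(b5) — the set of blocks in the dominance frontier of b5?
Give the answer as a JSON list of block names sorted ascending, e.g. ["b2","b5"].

Answer: ["b4", "b6"]

Working:
idom tree: b1←b0 b2←b0 b3←b0 b4←b2 b5←b4 b6←b0
Dom∩ at merges:
  b3: preds {b0,b2}: {b0} ∩ {b0,b2} = {b0}; idom=b0
  b4: preds {b2,b5}: {b0,b2} ∩ {b0,b2,b4,b5} = {b0,b2}; idom=b2
  b6: preds {b1,b5}: {b0,b1} ∩ {b0,b2,b4,b5} = {b0}; idom=b0

DF walk-up:
  b3←b0: walk · to b0
  b3←b2: walk b2 to b0
  b4←b2: walk · to b2
  b4←b5: walk b5→b4 to b2
  b6←b1: walk b1 to b0
  b6←b5: walk b5→b4→b2 to b0
  b0 → ∅
  b1 → {b6}
  b2 → {b3,b6}
  b3 → ∅
  b4 → {b4,b6}
  b5 → {b4,b6}
  b6 → ∅

DF(b5) = ["b4", "b6"]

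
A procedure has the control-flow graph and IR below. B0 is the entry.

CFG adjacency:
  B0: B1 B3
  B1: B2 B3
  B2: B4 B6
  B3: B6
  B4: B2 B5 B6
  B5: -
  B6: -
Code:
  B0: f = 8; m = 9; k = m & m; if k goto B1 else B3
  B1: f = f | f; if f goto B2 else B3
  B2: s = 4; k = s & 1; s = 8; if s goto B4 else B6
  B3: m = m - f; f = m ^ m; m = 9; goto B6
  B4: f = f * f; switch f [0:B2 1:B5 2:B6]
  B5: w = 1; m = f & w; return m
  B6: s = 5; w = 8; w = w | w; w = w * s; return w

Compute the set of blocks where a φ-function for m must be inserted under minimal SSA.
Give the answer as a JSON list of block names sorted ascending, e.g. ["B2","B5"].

Answer: ["B6"]

Working:
idom tree: B1←B0 B2←B1 B3←B0 B4←B2 B5←B4 B6←B0
Dom at joins:
  B2: preds {B1,B4}: {B0,B1} ∩ {B0,B1,B2,B4} = {B0,B1}; idom=B1
  B3: preds {B0,B1}: {B0} ∩ {B0,B1} = {B0}; idom=B0
  B6: preds {B2,B3,B4}: {B0,B1,B2} ∩ {B0,B3} ∩ {B0,B1,B2,B4} = {B0}; idom=B0

DF walk-up:
  B2←B1: walk · to B1
  B2←B4: walk B4→B2 to B1
  B3←B0: walk · to B0
  B3←B1: walk B1 to B0
  B6←B2: walk B2→B1 to B0
  B6←B3: walk B3 to B0
  B6←B4: walk B4→B2→B1 to B0
  B0 → ∅
  B1 → {B3,B6}
  B2 → {B2,B6}
  B3 → {B6}
  B4 → {B2,B6}
  B5 → ∅
  B6 → ∅

φ for m: defs {B0,B3,B5}
  DF⁺ = {B6}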